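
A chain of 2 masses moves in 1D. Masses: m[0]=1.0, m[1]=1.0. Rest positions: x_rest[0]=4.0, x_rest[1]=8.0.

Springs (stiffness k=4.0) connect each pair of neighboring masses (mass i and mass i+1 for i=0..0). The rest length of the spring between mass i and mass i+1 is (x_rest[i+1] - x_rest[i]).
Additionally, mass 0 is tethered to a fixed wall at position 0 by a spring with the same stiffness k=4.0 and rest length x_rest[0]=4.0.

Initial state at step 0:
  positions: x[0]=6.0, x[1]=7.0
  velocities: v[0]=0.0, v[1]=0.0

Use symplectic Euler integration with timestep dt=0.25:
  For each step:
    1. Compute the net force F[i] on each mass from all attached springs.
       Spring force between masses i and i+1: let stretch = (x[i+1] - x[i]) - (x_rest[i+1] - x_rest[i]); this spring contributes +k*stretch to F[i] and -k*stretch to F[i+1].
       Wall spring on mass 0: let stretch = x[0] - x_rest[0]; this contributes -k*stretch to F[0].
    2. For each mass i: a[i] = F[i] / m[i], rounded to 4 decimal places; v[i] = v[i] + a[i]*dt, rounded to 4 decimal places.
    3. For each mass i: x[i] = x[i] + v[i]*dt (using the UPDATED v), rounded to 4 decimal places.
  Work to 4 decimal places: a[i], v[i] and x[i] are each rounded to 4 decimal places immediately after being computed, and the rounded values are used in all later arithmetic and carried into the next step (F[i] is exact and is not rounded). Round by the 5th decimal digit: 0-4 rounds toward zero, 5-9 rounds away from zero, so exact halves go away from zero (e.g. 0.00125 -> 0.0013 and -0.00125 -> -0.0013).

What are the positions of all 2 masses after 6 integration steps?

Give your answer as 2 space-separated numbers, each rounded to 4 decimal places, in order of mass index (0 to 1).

Answer: 5.2905 7.0994

Derivation:
Step 0: x=[6.0000 7.0000] v=[0.0000 0.0000]
Step 1: x=[4.7500 7.7500] v=[-5.0000 3.0000]
Step 2: x=[3.0625 8.7500] v=[-6.7500 4.0000]
Step 3: x=[2.0313 9.3281] v=[-4.1250 2.3125]
Step 4: x=[2.3164 9.0820] v=[1.1405 -0.9843]
Step 5: x=[3.7138 8.1445] v=[5.5897 -3.7499]
Step 6: x=[5.2905 7.0994] v=[6.3066 -4.1806]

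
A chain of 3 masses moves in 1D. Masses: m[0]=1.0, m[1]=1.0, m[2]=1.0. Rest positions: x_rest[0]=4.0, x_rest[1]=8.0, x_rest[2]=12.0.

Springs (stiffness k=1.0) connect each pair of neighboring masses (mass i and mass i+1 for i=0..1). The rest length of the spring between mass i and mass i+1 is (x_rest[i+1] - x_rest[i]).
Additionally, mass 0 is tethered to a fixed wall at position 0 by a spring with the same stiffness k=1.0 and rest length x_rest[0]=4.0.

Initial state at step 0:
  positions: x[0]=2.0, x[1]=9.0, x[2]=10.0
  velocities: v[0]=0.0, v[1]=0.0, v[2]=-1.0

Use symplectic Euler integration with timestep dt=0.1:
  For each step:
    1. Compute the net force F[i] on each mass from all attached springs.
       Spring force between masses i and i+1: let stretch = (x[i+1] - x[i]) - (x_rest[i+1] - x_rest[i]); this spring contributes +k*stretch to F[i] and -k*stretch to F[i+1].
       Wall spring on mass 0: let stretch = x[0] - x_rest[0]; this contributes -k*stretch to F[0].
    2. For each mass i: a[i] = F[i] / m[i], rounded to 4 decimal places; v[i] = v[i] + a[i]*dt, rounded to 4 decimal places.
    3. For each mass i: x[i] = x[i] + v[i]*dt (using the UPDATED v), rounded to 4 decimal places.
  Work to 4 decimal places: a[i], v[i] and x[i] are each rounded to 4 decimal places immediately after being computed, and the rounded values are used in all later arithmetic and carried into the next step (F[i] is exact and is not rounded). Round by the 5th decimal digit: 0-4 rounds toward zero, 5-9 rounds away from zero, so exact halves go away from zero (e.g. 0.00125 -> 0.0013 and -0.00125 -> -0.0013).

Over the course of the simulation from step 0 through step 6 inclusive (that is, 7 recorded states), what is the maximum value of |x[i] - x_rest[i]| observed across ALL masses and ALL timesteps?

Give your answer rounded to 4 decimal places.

Step 0: x=[2.0000 9.0000 10.0000] v=[0.0000 0.0000 -1.0000]
Step 1: x=[2.0500 8.9400 9.9300] v=[0.5000 -0.6000 -0.7000]
Step 2: x=[2.1484 8.8210 9.8901] v=[0.9840 -1.1900 -0.3990]
Step 3: x=[2.2920 8.6460 9.8795] v=[1.4364 -1.7504 -0.1059]
Step 4: x=[2.4763 8.4198 9.8966] v=[1.8426 -2.2625 0.1708]
Step 5: x=[2.6952 8.1489 9.9389] v=[2.1893 -2.7092 0.4231]
Step 6: x=[2.9417 7.8413 10.0033] v=[2.4652 -3.0756 0.6441]
Max displacement = 2.1205

Answer: 2.1205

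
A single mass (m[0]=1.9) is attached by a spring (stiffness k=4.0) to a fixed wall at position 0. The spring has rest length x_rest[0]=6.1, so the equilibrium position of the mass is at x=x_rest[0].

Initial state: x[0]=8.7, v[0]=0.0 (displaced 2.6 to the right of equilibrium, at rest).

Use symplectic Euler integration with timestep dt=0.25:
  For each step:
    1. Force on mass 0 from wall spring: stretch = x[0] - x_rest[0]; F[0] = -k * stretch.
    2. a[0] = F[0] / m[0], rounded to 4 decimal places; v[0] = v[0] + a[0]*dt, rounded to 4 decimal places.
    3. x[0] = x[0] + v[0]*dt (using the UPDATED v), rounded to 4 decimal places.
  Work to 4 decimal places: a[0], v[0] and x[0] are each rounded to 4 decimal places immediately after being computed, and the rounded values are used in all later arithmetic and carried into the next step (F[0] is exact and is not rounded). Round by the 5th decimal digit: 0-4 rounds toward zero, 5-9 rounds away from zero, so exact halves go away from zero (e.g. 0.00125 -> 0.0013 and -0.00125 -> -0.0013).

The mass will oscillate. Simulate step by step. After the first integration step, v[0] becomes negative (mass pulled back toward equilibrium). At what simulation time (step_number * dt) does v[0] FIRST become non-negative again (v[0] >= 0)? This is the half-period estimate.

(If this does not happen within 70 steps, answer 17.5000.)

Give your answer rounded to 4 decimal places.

Answer: 2.2500

Derivation:
Step 0: x=[8.7000] v=[0.0000]
Step 1: x=[8.3579] v=[-1.3684]
Step 2: x=[7.7187] v=[-2.5568]
Step 3: x=[6.8665] v=[-3.4088]
Step 4: x=[5.9135] v=[-3.8122]
Step 5: x=[4.9850] v=[-3.7141]
Step 6: x=[4.2032] v=[-3.1273]
Step 7: x=[3.6710] v=[-2.1290]
Step 8: x=[3.4584] v=[-0.8506]
Step 9: x=[3.5933] v=[0.5397]
First v>=0 after going negative at step 9, time=2.2500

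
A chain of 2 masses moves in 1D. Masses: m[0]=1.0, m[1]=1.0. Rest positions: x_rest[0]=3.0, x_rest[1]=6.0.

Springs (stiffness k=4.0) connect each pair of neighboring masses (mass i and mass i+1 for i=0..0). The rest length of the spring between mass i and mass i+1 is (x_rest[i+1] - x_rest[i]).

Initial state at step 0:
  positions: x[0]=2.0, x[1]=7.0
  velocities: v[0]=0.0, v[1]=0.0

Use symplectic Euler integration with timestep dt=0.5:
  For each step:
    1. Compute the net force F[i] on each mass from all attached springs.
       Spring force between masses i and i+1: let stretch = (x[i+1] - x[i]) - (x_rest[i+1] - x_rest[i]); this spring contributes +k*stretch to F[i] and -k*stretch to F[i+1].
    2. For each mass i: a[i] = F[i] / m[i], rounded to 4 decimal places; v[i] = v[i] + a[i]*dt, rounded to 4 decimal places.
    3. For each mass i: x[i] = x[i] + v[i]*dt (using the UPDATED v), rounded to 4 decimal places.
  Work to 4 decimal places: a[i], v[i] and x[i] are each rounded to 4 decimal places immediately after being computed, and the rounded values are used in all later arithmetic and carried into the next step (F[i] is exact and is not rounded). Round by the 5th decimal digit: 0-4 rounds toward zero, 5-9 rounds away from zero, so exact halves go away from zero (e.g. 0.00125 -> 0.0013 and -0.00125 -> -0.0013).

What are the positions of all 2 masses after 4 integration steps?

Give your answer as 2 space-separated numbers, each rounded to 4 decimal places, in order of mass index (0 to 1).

Answer: 2.0000 7.0000

Derivation:
Step 0: x=[2.0000 7.0000] v=[0.0000 0.0000]
Step 1: x=[4.0000 5.0000] v=[4.0000 -4.0000]
Step 2: x=[4.0000 5.0000] v=[0.0000 0.0000]
Step 3: x=[2.0000 7.0000] v=[-4.0000 4.0000]
Step 4: x=[2.0000 7.0000] v=[0.0000 0.0000]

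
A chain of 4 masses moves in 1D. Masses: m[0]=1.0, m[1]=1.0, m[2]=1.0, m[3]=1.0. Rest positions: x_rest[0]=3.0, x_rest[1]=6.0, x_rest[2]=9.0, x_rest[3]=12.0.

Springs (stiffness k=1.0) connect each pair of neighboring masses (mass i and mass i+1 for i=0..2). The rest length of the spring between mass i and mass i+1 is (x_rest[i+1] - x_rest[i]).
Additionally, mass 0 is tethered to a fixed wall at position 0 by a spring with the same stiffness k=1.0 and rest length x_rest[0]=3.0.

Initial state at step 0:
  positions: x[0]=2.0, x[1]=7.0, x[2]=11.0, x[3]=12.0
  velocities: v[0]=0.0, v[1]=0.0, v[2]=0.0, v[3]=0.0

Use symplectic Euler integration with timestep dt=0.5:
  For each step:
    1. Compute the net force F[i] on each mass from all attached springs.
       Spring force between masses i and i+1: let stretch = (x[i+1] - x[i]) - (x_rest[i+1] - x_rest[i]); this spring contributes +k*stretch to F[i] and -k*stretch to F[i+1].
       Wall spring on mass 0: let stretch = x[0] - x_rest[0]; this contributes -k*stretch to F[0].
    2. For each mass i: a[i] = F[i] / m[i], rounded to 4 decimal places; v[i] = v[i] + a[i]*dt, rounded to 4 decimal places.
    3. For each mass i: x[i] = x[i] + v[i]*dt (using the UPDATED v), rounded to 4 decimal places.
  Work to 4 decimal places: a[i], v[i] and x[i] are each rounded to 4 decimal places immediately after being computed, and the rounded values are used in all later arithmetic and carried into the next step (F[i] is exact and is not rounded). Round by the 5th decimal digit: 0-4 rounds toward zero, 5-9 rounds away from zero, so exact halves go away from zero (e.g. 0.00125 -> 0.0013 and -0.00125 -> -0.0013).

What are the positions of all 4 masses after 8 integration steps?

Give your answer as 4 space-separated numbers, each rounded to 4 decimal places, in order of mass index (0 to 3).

Step 0: x=[2.0000 7.0000 11.0000 12.0000] v=[0.0000 0.0000 0.0000 0.0000]
Step 1: x=[2.7500 6.7500 10.2500 12.5000] v=[1.5000 -0.5000 -1.5000 1.0000]
Step 2: x=[3.8125 6.3750 9.1875 13.1875] v=[2.1250 -0.7500 -2.1250 1.3750]
Step 3: x=[4.5625 6.0625 8.4219 13.6250] v=[1.5000 -0.6250 -1.5313 0.8750]
Step 4: x=[4.5469 5.9649 8.3672 13.5117] v=[-0.0313 -0.1953 -0.1095 -0.2266]
Step 5: x=[3.7490 6.1134 8.9980 12.8623] v=[-1.5958 0.2969 1.2616 -1.2989]
Step 6: x=[2.6050 6.3919 9.8738 11.9968] v=[-2.2881 0.5570 1.7515 -1.7311]
Step 7: x=[1.7564 6.5942 10.4099 11.3505] v=[-1.6972 0.4045 1.0721 -1.2926]
Step 8: x=[1.6782 6.5409 10.2272 11.2191] v=[-0.1565 -0.1066 -0.3655 -0.2629]

Answer: 1.6782 6.5409 10.2272 11.2191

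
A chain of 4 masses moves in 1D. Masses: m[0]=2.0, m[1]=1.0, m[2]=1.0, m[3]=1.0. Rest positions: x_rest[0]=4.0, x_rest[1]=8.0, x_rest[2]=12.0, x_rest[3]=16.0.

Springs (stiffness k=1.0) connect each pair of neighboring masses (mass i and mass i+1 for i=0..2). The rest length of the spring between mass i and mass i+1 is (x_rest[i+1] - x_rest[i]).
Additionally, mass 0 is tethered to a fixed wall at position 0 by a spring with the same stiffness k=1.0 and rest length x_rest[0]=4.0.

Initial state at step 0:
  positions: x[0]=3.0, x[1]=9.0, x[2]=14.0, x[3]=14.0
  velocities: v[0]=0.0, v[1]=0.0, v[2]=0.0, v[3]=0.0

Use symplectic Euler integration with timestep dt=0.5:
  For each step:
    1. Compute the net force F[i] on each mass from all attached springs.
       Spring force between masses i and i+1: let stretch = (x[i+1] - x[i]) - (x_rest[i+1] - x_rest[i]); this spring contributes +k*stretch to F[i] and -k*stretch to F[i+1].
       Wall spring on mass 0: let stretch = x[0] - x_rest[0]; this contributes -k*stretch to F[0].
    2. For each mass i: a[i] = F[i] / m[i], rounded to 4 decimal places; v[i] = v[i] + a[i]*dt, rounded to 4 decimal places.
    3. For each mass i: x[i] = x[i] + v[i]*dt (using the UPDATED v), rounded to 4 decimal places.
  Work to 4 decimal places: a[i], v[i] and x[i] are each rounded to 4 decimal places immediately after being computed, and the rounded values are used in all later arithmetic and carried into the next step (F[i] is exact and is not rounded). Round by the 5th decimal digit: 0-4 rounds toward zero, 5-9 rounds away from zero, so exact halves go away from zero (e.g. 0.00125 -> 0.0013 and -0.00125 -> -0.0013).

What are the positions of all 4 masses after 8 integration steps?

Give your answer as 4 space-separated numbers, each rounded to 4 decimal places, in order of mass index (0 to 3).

Step 0: x=[3.0000 9.0000 14.0000 14.0000] v=[0.0000 0.0000 0.0000 0.0000]
Step 1: x=[3.3750 8.7500 12.7500 15.0000] v=[0.7500 -0.5000 -2.5000 2.0000]
Step 2: x=[4.0000 8.1563 11.0625 16.4375] v=[1.2500 -1.1875 -3.3750 2.8750]
Step 3: x=[4.6446 7.2500 9.9922 17.5313] v=[1.2891 -1.8126 -2.1406 2.1875]
Step 4: x=[5.0343 6.3779 10.1212 17.7403] v=[0.7793 -1.7442 0.2579 0.4180]
Step 5: x=[4.9626 6.1057 11.2191 17.0445] v=[-0.1434 -0.5444 2.1958 -1.3916]
Step 6: x=[4.4135 6.8261 12.4950 15.8924] v=[-1.0983 1.4408 2.5518 -2.3043]
Step 7: x=[3.6142 8.3606 13.2031 14.8909] v=[-1.5986 3.0690 1.4161 -2.0030]
Step 8: x=[2.9564 9.9192 13.1225 14.4675] v=[-1.3156 3.1171 -0.1613 -0.8469]

Answer: 2.9564 9.9192 13.1225 14.4675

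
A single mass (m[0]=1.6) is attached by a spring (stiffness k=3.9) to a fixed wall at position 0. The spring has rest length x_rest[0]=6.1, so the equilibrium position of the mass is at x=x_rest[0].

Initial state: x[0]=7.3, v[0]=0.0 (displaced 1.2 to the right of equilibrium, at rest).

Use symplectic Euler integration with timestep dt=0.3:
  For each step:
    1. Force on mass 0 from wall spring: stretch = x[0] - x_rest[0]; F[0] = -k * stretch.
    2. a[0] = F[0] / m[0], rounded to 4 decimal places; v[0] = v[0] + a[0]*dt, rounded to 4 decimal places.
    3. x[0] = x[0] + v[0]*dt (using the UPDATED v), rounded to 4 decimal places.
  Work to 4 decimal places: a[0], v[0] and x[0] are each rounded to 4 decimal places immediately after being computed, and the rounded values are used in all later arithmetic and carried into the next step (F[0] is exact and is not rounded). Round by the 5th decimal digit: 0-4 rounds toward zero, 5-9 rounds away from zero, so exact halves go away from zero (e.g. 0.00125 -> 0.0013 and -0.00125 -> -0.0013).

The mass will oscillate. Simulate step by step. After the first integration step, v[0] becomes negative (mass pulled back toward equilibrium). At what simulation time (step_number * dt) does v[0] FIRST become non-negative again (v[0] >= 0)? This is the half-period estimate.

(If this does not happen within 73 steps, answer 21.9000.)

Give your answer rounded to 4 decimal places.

Answer: 2.1000

Derivation:
Step 0: x=[7.3000] v=[0.0000]
Step 1: x=[7.0368] v=[-0.8775]
Step 2: x=[6.5680] v=[-1.5626]
Step 3: x=[5.9966] v=[-1.9048]
Step 4: x=[5.4478] v=[-1.8292]
Step 5: x=[5.0421] v=[-1.3523]
Step 6: x=[4.8685] v=[-0.5787]
Step 7: x=[4.9650] v=[0.3218]
First v>=0 after going negative at step 7, time=2.1000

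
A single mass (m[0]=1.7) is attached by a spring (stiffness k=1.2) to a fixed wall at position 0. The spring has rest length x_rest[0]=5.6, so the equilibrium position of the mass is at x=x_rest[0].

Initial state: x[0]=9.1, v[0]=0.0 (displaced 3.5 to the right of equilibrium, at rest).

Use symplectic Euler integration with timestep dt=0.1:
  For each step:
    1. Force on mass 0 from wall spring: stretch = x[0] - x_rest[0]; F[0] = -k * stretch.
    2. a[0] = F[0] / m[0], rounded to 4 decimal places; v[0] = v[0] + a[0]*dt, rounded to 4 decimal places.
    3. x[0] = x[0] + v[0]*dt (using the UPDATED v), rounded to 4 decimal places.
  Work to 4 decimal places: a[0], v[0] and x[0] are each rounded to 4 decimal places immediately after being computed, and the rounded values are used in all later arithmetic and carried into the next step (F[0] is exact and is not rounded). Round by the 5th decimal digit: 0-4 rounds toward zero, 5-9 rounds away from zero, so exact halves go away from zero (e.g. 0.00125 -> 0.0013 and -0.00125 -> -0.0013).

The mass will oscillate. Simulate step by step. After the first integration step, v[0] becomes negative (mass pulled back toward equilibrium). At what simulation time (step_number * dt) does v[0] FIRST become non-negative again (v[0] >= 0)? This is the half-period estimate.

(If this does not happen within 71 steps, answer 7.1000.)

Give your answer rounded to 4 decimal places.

Answer: 3.8000

Derivation:
Step 0: x=[9.1000] v=[0.0000]
Step 1: x=[9.0753] v=[-0.2471]
Step 2: x=[9.0261] v=[-0.4924]
Step 3: x=[8.9527] v=[-0.7342]
Step 4: x=[8.8556] v=[-0.9709]
Step 5: x=[8.7355] v=[-1.2007]
Step 6: x=[8.5933] v=[-1.4220]
Step 7: x=[8.4300] v=[-1.6333]
Step 8: x=[8.2467] v=[-1.8331]
Step 9: x=[8.0447] v=[-2.0199]
Step 10: x=[7.8255] v=[-2.1925]
Step 11: x=[7.5905] v=[-2.3496]
Step 12: x=[7.3415] v=[-2.4901]
Step 13: x=[7.0802] v=[-2.6130]
Step 14: x=[6.8085] v=[-2.7175]
Step 15: x=[6.5282] v=[-2.8028]
Step 16: x=[6.2414] v=[-2.8683]
Step 17: x=[5.9500] v=[-2.9136]
Step 18: x=[5.6562] v=[-2.9383]
Step 19: x=[5.3620] v=[-2.9423]
Step 20: x=[5.0695] v=[-2.9255]
Step 21: x=[4.7807] v=[-2.8881]
Step 22: x=[4.4977] v=[-2.8303]
Step 23: x=[4.2225] v=[-2.7525]
Step 24: x=[3.9570] v=[-2.6553]
Step 25: x=[3.7031] v=[-2.5393]
Step 26: x=[3.4626] v=[-2.4054]
Step 27: x=[3.2372] v=[-2.2545]
Step 28: x=[3.0284] v=[-2.0877]
Step 29: x=[2.8378] v=[-1.9062]
Step 30: x=[2.6667] v=[-1.7112]
Step 31: x=[2.5163] v=[-1.5041]
Step 32: x=[2.3877] v=[-1.2864]
Step 33: x=[2.2817] v=[-1.0597]
Step 34: x=[2.1992] v=[-0.8255]
Step 35: x=[2.1407] v=[-0.5854]
Step 36: x=[2.1066] v=[-0.3412]
Step 37: x=[2.0971] v=[-0.0946]
Step 38: x=[2.1124] v=[0.1527]
First v>=0 after going negative at step 38, time=3.8000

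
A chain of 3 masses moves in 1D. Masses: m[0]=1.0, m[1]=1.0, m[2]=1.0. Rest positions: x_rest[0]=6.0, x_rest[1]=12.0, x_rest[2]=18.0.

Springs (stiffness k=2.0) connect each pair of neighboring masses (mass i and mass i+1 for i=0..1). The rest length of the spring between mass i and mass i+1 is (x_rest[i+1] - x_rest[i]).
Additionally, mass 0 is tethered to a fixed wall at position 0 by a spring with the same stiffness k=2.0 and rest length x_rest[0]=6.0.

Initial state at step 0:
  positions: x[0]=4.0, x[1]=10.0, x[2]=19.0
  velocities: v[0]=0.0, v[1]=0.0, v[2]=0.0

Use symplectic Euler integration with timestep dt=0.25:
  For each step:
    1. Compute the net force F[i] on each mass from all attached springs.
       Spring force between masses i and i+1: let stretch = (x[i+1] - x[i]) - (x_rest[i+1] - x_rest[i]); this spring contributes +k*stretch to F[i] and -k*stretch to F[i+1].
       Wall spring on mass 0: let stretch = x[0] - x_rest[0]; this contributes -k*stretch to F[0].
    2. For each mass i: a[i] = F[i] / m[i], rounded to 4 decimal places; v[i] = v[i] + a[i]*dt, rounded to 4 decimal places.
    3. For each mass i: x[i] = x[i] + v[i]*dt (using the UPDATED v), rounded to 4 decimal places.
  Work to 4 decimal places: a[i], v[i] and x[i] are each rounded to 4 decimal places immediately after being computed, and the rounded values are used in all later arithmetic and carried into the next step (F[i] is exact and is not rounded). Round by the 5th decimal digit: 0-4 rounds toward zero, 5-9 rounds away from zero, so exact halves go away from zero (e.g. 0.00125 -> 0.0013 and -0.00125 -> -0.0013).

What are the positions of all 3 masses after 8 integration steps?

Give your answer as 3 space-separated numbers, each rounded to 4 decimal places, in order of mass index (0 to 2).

Step 0: x=[4.0000 10.0000 19.0000] v=[0.0000 0.0000 0.0000]
Step 1: x=[4.2500 10.3750 18.6250] v=[1.0000 1.5000 -1.5000]
Step 2: x=[4.7344 11.0156 17.9688] v=[1.9375 2.5625 -2.6250]
Step 3: x=[5.4121 11.7402 17.1934] v=[2.7109 2.8985 -3.1016]
Step 4: x=[6.2043 12.3555 16.4864] v=[3.1689 2.4611 -2.8282]
Step 5: x=[6.9899 12.7183 16.0130] v=[3.1424 1.4510 -1.8937]
Step 6: x=[7.6178 12.7769 15.8777] v=[2.5117 0.2342 -0.5411]
Step 7: x=[7.9384 12.5782 16.1048] v=[1.2824 -0.7950 0.9085]
Step 8: x=[7.8467 12.2403 16.6411] v=[-0.3669 -1.3516 2.1452]

Answer: 7.8467 12.2403 16.6411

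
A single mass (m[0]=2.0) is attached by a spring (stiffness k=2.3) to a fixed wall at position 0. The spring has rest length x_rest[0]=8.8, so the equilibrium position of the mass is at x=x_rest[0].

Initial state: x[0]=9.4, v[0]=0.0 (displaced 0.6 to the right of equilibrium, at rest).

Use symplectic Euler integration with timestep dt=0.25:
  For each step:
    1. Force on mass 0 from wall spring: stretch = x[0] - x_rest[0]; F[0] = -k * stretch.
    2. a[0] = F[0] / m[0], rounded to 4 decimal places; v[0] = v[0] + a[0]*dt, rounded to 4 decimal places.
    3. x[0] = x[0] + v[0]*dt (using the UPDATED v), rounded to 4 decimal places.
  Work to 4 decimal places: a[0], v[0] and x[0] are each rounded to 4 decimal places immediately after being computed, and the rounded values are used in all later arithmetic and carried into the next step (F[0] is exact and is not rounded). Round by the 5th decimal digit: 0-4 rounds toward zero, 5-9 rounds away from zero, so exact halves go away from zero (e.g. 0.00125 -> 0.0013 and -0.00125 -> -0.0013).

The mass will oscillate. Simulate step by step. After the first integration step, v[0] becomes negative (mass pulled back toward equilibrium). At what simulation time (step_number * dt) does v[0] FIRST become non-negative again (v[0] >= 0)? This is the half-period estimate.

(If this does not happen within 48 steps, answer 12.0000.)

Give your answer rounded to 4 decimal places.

Answer: 3.0000

Derivation:
Step 0: x=[9.4000] v=[0.0000]
Step 1: x=[9.3569] v=[-0.1725]
Step 2: x=[9.2738] v=[-0.3326]
Step 3: x=[9.1566] v=[-0.4688]
Step 4: x=[9.0138] v=[-0.5713]
Step 5: x=[8.8556] v=[-0.6328]
Step 6: x=[8.6934] v=[-0.6488]
Step 7: x=[8.5389] v=[-0.6182]
Step 8: x=[8.4031] v=[-0.5431]
Step 9: x=[8.2959] v=[-0.4290]
Step 10: x=[8.2249] v=[-0.2841]
Step 11: x=[8.1952] v=[-0.1188]
Step 12: x=[8.2090] v=[0.0551]
First v>=0 after going negative at step 12, time=3.0000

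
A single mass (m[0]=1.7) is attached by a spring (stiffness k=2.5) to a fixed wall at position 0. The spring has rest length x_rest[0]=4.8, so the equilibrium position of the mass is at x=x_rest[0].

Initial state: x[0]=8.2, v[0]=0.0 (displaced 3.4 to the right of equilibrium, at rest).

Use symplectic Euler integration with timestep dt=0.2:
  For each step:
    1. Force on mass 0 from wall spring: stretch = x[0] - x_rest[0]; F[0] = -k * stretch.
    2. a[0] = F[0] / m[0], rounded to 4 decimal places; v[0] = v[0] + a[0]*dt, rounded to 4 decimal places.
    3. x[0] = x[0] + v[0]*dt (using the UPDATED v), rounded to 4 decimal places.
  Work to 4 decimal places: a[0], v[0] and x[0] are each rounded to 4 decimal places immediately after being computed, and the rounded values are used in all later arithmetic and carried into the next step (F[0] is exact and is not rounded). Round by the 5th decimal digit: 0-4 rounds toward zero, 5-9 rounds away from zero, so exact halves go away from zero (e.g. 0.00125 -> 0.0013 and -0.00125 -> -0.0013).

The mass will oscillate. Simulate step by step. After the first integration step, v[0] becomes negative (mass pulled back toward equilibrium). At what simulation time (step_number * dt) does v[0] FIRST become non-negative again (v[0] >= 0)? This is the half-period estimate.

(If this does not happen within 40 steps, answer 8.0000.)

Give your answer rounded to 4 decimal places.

Answer: 2.6000

Derivation:
Step 0: x=[8.2000] v=[0.0000]
Step 1: x=[8.0000] v=[-1.0000]
Step 2: x=[7.6118] v=[-1.9412]
Step 3: x=[7.0582] v=[-2.7682]
Step 4: x=[6.3717] v=[-3.4324]
Step 5: x=[5.5928] v=[-3.8947]
Step 6: x=[4.7672] v=[-4.1279]
Step 7: x=[3.9435] v=[-4.1183]
Step 8: x=[3.1702] v=[-3.8664]
Step 9: x=[2.4928] v=[-3.3870]
Step 10: x=[1.9511] v=[-2.7084]
Step 11: x=[1.5770] v=[-1.8705]
Step 12: x=[1.3925] v=[-0.9226]
Step 13: x=[1.4084] v=[0.0796]
First v>=0 after going negative at step 13, time=2.6000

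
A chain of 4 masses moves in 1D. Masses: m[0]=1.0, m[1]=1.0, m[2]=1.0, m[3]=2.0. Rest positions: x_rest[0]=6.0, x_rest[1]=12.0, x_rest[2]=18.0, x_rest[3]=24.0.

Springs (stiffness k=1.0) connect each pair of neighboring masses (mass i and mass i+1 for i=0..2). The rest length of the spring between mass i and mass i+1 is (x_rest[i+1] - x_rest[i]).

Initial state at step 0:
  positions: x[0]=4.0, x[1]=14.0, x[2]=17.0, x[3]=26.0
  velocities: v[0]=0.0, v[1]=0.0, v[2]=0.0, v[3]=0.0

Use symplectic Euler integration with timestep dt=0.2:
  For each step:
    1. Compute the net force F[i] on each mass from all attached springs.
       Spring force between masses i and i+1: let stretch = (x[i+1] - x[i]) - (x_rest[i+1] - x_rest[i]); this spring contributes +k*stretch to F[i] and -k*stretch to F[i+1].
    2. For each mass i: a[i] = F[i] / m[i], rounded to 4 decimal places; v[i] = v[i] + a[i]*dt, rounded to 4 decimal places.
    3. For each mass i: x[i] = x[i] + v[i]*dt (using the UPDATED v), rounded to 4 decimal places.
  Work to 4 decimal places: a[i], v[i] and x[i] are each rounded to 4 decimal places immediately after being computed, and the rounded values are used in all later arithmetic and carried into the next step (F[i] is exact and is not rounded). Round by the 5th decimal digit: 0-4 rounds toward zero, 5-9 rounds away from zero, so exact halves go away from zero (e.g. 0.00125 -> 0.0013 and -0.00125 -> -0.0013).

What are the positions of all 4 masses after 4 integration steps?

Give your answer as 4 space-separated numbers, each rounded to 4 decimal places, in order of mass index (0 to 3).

Step 0: x=[4.0000 14.0000 17.0000 26.0000] v=[0.0000 0.0000 0.0000 0.0000]
Step 1: x=[4.1600 13.7200 17.2400 25.9400] v=[0.8000 -1.4000 1.2000 -0.3000]
Step 2: x=[4.4624 13.1984 17.6872 25.8260] v=[1.5120 -2.6080 2.2360 -0.5700]
Step 3: x=[4.8742 12.5069 18.2804 25.6692] v=[2.0592 -3.4574 2.9660 -0.7839]
Step 4: x=[5.3513 11.7411 18.9382 25.4846] v=[2.3857 -3.8292 3.2891 -0.9228]

Answer: 5.3513 11.7411 18.9382 25.4846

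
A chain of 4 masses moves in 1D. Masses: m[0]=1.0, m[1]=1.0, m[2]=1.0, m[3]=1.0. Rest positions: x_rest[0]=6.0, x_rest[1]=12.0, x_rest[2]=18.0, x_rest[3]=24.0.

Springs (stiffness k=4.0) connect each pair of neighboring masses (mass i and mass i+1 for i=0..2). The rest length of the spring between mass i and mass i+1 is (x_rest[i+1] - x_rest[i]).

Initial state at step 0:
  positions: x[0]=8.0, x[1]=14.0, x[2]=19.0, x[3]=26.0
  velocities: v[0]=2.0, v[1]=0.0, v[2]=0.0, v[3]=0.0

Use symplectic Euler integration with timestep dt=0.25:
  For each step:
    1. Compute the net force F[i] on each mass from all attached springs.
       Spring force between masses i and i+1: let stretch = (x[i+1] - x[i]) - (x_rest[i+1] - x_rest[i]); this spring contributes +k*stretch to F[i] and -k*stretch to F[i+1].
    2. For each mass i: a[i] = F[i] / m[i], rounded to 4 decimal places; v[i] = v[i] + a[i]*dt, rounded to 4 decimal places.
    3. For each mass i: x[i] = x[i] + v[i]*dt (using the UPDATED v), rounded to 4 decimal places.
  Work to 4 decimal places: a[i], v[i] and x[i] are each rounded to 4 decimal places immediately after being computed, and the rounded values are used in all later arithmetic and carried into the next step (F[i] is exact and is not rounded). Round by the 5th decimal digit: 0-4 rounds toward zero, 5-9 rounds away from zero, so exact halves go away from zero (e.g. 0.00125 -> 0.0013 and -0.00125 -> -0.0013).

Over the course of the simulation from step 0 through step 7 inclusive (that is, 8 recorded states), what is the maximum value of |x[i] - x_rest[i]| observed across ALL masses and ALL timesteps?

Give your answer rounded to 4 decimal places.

Answer: 3.3281

Derivation:
Step 0: x=[8.0000 14.0000 19.0000 26.0000] v=[2.0000 0.0000 0.0000 0.0000]
Step 1: x=[8.5000 13.7500 19.5000 25.7500] v=[2.0000 -1.0000 2.0000 -1.0000]
Step 2: x=[8.8125 13.6250 20.1250 25.4375] v=[1.2500 -0.5000 2.5000 -1.2500]
Step 3: x=[8.8281 13.9219 20.4531 25.2969] v=[0.0625 1.1875 1.3125 -0.5625]
Step 4: x=[8.6172 14.5781 20.3594 25.4453] v=[-0.8437 2.6249 -0.3749 0.5937]
Step 5: x=[8.3965 15.1894 20.0918 25.8223] v=[-0.8828 2.4453 -1.0703 1.5078]
Step 6: x=[8.3740 15.3281 20.0313 26.2666] v=[-0.0899 0.5548 -0.2422 1.7773]
Step 7: x=[8.5901 14.9041 20.3538 26.6521] v=[0.8642 -1.6961 1.2899 1.5420]
Max displacement = 3.3281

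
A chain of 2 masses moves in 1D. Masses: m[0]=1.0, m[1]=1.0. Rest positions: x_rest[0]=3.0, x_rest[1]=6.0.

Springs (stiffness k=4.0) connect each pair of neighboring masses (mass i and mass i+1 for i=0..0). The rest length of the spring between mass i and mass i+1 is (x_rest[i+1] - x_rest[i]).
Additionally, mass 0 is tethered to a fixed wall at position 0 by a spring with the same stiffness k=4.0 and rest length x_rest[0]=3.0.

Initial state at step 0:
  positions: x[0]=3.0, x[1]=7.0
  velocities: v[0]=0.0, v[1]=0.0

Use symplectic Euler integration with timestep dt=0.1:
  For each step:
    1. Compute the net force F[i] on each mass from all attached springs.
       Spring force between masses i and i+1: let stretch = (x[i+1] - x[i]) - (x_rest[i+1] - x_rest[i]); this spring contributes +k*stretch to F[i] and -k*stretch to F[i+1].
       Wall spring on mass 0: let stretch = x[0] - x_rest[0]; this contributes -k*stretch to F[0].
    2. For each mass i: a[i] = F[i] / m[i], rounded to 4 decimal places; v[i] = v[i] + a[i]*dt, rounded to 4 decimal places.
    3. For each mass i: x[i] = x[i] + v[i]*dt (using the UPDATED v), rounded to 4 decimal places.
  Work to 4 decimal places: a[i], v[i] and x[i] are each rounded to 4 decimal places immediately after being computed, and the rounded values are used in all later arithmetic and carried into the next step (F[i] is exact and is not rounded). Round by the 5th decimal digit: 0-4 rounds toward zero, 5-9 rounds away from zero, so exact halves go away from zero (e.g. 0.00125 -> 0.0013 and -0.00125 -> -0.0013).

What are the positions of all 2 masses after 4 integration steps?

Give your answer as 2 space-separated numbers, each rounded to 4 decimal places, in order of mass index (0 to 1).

Answer: 3.3315 6.6458

Derivation:
Step 0: x=[3.0000 7.0000] v=[0.0000 0.0000]
Step 1: x=[3.0400 6.9600] v=[0.4000 -0.4000]
Step 2: x=[3.1152 6.8832] v=[0.7520 -0.7680]
Step 3: x=[3.2165 6.7757] v=[1.0131 -1.0752]
Step 4: x=[3.3315 6.6458] v=[1.1502 -1.2989]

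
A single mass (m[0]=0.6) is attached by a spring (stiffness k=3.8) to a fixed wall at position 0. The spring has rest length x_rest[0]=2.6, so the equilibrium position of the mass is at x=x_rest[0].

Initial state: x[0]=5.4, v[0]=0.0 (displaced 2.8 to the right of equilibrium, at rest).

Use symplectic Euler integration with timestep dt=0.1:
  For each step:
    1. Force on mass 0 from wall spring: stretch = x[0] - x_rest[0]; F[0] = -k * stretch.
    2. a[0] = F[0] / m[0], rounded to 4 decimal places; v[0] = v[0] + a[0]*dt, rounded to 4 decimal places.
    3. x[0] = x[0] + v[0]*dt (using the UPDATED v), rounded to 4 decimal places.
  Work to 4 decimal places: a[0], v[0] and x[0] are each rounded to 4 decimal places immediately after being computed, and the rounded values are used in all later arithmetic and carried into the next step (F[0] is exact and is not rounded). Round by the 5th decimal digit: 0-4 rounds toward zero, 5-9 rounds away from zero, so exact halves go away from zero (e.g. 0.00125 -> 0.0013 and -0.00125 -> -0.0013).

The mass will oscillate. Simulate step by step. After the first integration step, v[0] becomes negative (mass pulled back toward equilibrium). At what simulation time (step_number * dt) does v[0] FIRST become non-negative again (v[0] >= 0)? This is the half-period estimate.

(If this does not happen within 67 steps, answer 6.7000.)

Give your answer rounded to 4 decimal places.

Answer: 1.3000

Derivation:
Step 0: x=[5.4000] v=[0.0000]
Step 1: x=[5.2227] v=[-1.7733]
Step 2: x=[4.8793] v=[-3.4343]
Step 3: x=[4.3915] v=[-4.8779]
Step 4: x=[3.7903] v=[-6.0125]
Step 5: x=[3.1137] v=[-6.7664]
Step 6: x=[2.4045] v=[-7.0917]
Step 7: x=[1.7077] v=[-6.9679]
Step 8: x=[1.0674] v=[-6.4028]
Step 9: x=[0.5242] v=[-5.4322]
Step 10: x=[0.1125] v=[-4.1175]
Step 11: x=[-0.1417] v=[-2.5421]
Step 12: x=[-0.2223] v=[-0.8057]
Step 13: x=[-0.1241] v=[0.9818]
First v>=0 after going negative at step 13, time=1.3000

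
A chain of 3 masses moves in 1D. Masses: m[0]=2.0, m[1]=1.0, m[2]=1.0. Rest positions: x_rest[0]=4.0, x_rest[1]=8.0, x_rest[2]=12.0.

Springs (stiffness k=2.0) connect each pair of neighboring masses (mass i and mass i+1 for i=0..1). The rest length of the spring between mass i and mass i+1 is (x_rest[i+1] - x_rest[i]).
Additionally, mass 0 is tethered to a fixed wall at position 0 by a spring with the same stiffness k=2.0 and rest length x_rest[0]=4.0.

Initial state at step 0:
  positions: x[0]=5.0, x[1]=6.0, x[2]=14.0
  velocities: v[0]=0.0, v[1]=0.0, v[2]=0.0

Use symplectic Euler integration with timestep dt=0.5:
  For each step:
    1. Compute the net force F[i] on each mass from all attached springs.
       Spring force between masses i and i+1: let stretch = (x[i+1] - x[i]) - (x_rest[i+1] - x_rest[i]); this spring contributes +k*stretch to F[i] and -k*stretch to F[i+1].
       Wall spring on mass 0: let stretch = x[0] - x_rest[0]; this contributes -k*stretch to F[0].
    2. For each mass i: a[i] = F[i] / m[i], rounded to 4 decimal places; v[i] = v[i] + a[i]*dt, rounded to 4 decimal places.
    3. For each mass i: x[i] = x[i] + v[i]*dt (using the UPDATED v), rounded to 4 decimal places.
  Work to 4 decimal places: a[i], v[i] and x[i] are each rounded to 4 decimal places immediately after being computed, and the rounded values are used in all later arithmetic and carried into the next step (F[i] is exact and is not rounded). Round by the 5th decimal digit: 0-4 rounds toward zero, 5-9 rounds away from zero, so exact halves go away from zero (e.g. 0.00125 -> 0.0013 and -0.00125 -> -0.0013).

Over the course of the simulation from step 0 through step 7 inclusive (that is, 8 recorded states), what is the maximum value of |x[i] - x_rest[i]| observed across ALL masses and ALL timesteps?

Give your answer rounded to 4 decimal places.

Step 0: x=[5.0000 6.0000 14.0000] v=[0.0000 0.0000 0.0000]
Step 1: x=[4.0000 9.5000 12.0000] v=[-2.0000 7.0000 -4.0000]
Step 2: x=[3.3750 11.5000 10.7500] v=[-1.2500 4.0000 -2.5000]
Step 3: x=[3.9375 9.0625 11.8750] v=[1.1250 -4.8750 2.2500]
Step 4: x=[4.7969 5.4688 13.5938] v=[1.7188 -7.1875 3.4375]
Step 5: x=[4.6251 5.6016 13.2501] v=[-0.3437 0.2656 -0.6875]
Step 6: x=[3.5411 9.0704 11.0821] v=[-2.1680 6.9376 -4.3360]
Step 7: x=[2.9542 10.7804 9.9083] v=[-1.1739 3.4200 -2.3477]
Max displacement = 3.5000

Answer: 3.5000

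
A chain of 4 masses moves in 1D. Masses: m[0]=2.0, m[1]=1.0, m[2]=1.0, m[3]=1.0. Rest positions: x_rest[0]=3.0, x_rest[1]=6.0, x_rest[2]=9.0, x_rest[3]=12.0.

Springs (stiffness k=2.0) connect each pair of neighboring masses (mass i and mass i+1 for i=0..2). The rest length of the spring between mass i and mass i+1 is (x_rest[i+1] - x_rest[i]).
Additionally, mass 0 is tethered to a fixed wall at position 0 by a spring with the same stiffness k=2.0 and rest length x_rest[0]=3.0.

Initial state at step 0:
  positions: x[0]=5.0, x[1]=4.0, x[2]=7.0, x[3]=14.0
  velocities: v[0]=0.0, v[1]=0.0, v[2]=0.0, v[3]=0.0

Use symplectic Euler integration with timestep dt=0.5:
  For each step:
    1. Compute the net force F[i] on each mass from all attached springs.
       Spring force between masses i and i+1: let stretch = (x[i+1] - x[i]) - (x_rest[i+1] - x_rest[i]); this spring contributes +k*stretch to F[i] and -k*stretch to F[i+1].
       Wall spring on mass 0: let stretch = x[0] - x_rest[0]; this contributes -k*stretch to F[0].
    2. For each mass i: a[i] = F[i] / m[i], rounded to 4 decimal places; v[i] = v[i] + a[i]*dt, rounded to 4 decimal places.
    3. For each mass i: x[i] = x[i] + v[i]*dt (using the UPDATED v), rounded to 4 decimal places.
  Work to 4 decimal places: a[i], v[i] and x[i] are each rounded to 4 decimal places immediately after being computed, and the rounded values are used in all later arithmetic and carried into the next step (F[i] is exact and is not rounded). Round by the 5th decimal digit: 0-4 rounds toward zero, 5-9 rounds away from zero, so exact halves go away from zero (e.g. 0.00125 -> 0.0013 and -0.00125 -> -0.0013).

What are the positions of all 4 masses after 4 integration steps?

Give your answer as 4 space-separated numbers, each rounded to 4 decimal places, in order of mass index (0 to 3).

Answer: 2.1875 6.5313 9.4375 12.0625

Derivation:
Step 0: x=[5.0000 4.0000 7.0000 14.0000] v=[0.0000 0.0000 0.0000 0.0000]
Step 1: x=[3.5000 6.0000 9.0000 12.0000] v=[-3.0000 4.0000 4.0000 -4.0000]
Step 2: x=[1.7500 8.2500 11.0000 10.0000] v=[-3.5000 4.5000 4.0000 -4.0000]
Step 3: x=[1.1875 8.6250 11.1250 10.0000] v=[-1.1250 0.7500 0.2500 0.0000]
Step 4: x=[2.1875 6.5313 9.4375 12.0625] v=[2.0000 -4.1875 -3.3750 4.1250]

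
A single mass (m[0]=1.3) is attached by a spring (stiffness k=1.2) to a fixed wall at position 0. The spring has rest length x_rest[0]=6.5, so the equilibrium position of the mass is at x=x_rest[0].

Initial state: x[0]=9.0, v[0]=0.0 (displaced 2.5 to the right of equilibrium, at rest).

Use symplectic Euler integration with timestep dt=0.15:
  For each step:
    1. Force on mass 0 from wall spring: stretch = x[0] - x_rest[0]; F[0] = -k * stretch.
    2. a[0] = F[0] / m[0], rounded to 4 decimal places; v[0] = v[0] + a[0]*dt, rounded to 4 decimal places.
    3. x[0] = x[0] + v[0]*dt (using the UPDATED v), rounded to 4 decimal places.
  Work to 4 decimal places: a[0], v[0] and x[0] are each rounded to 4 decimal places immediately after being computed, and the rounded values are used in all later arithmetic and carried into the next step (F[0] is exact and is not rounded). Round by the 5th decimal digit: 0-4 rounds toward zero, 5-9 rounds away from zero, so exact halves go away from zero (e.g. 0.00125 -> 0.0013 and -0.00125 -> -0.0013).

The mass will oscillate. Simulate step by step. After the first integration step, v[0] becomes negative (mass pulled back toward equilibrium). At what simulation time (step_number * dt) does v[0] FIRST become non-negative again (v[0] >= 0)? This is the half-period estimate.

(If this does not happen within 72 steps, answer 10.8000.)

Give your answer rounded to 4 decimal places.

Answer: 3.3000

Derivation:
Step 0: x=[9.0000] v=[0.0000]
Step 1: x=[8.9481] v=[-0.3462]
Step 2: x=[8.8453] v=[-0.6852]
Step 3: x=[8.6938] v=[-1.0099]
Step 4: x=[8.4967] v=[-1.3137]
Step 5: x=[8.2582] v=[-1.5902]
Step 6: x=[7.9831] v=[-1.8337]
Step 7: x=[7.6772] v=[-2.0391]
Step 8: x=[7.3469] v=[-2.2021]
Step 9: x=[6.9990] v=[-2.3194]
Step 10: x=[6.6407] v=[-2.3885]
Step 11: x=[6.2795] v=[-2.4080]
Step 12: x=[5.9229] v=[-2.3775]
Step 13: x=[5.5783] v=[-2.2976]
Step 14: x=[5.2528] v=[-2.1700]
Step 15: x=[4.9532] v=[-1.9973]
Step 16: x=[4.6857] v=[-1.7831]
Step 17: x=[4.4559] v=[-1.5319]
Step 18: x=[4.2686] v=[-1.2489]
Step 19: x=[4.1276] v=[-0.9399]
Step 20: x=[4.0359] v=[-0.6114]
Step 21: x=[3.9954] v=[-0.2702]
Step 22: x=[4.0069] v=[0.0766]
First v>=0 after going negative at step 22, time=3.3000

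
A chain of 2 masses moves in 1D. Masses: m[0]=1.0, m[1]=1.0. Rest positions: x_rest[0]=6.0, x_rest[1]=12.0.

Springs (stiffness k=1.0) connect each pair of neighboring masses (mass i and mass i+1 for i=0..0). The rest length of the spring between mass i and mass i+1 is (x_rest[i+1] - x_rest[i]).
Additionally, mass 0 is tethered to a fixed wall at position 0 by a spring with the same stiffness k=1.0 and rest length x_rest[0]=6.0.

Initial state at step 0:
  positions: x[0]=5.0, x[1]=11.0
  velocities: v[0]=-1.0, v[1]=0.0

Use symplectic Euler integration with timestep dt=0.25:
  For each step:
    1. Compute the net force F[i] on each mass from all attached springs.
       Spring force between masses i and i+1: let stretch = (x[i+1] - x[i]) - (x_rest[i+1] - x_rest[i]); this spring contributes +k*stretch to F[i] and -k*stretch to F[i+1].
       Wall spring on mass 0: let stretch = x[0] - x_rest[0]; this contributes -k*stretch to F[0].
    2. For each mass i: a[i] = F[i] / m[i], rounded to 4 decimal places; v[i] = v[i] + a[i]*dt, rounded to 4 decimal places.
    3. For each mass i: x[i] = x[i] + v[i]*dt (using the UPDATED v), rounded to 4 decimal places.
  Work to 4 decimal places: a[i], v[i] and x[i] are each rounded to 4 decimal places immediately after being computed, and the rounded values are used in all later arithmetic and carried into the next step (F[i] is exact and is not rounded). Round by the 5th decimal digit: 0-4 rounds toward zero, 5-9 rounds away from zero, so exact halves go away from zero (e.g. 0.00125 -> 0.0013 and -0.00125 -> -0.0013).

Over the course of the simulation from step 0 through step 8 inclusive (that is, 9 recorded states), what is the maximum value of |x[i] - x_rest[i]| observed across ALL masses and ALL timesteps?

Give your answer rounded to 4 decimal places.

Answer: 1.2928

Derivation:
Step 0: x=[5.0000 11.0000] v=[-1.0000 0.0000]
Step 1: x=[4.8125 11.0000] v=[-0.7500 0.0000]
Step 2: x=[4.7109 10.9883] v=[-0.4063 -0.0469]
Step 3: x=[4.7072 10.9592] v=[-0.0147 -0.1163]
Step 4: x=[4.8001 10.9144] v=[0.3715 -0.1793]
Step 5: x=[4.9751 10.8624] v=[0.7001 -0.2079]
Step 6: x=[5.2072 10.8175] v=[0.9282 -0.1797]
Step 7: x=[5.4645 10.7969] v=[1.0290 -0.0823]
Step 8: x=[5.7135 10.8181] v=[0.9960 0.0846]
Max displacement = 1.2928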